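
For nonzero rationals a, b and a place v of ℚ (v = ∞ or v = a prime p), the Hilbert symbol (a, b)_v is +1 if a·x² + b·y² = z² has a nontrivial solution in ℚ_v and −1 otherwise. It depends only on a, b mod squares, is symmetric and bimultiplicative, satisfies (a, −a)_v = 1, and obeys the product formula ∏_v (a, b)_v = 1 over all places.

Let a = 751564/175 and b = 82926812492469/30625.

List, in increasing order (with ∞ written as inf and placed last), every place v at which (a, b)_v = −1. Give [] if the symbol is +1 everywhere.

(a, b) ≡ (1315237, 29) mod (ℚ^×)²; places V = {2, 3, 5, 7, 11, 19, 29, 31, ∞}.
(a,b)_∞: sgn(1315237)=+, sgn(29)=+, so +1.
(a,b)_3: α=0, u≡1; β=4, v≡2 (mod 3); (1|3)=+1, (2|3)=-1; sign (−1)^0·+1^4·-1^0 = +1.
(a,b)_2: α=2, β=0; u≡5, v≡5 (mod 8); ε(u)ε(v)=0·0, αω(v)=2·1, βω(u)=0·1; sum ≡ 0  ⇒  +1.
(a,b)_11: α=1, u≡8; β=2, v≡2 (mod 11); (8|11)=-1, (2|11)=-1; sign (−1)^0·-1^2·-1^1 = -1.
(a,b)_5: α=-2, u≡2; β=-4, v≡1 (mod 5); (2|5)=-1, (1|5)=+1; sign (−1)^0·-1^-4·+1^-2 = +1.
(a,b)_7: α=-1, u≡4; β=-2, v≡4 (mod 7); (4|7)=+1, (4|7)=+1; sign (−1)^0·+1^-2·+1^-1 = +1.
(a,b)_19: α=1, u≡9; β=2, v≡18 (mod 19); (9|19)=+1, (18|19)=-1; sign (−1)^0·+1^2·-1^1 = -1.
(a,b)_31: α=1, u≡28; β=2, v≡29 (mod 31); (28|31)=+1, (29|31)=-1; sign (−1)^0·+1^2·-1^1 = -1.
(a,b)_29: α=1, u≡19; β=3, v≡6 (mod 29); (19|29)=-1, (6|29)=+1; sign (−1)^0·-1^3·+1^1 = -1.
|Ram(1315237, 29)| = 4, even; anisotropic at {11, 19, 29, 31}.

[11, 19, 29, 31]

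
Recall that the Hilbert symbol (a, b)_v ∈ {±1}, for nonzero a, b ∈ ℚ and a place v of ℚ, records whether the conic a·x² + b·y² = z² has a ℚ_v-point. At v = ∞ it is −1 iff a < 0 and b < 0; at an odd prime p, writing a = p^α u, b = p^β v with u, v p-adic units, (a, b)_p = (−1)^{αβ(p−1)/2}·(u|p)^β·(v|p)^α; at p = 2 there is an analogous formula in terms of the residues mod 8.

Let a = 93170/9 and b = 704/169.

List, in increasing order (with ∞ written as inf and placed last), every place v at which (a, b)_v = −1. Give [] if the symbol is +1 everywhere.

Mod squares: a ≡ 770, b ≡ 11. Check v ∈ {∞, 2, 3, 5, 7, 11, 13}.
v=5: a=5^1·(≡1), b=5^0·(≡1) mod 5; (1|5)=+1, (1|5)=+1; (−1)^{1·0·2}·(+1)^0·(+1)^1 = +1.
v=7: a=7^1·(≡5), b=7^0·(≡4) mod 7; (5|7)=-1, (4|7)=+1; (−1)^{1·0·3}·(-1)^0·(+1)^1 = +1.
v=13: a=13^0·(≡10), b=13^-2·(≡2) mod 13; (10|13)=+1, (2|13)=-1; (−1)^{0·-2·6}·(+1)^-2·(-1)^0 = +1.
v=3: a=3^-2·(≡2), b=3^0·(≡2) mod 3; (2|3)=-1, (2|3)=-1; (−1)^{-2·0·1}·(-1)^0·(-1)^-2 = +1.
v=∞: 770 > 0 and 11 > 0  ⇒  (a,b)_∞ = +1.
v=11: a=11^3·(≡9), b=11^1·(≡5) mod 11; (9|11)=+1, (5|11)=+1; (−1)^{3·1·5}·(+1)^1·(+1)^3 = -1.
v=2: v_2(a)=1, v_2(b)=6; units ≡ 1, 3 (mod 8); ε·ε+αω+βω = 0·1+1·1+6·0 ≡ 1  ⇒  (a,b)_2 = -1.
Ram(770, 11) = {2, 11}; no ℚ_2-point on the conic.

[2, 11]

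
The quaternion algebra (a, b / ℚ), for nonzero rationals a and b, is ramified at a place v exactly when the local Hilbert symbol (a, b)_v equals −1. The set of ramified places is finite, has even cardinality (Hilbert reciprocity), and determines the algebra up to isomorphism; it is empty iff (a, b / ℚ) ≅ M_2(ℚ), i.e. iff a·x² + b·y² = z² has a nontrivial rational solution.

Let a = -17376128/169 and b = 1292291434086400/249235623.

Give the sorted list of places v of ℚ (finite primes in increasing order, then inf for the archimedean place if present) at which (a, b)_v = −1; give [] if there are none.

[11, 31]

(a, b) ≡ (-271502, 205282) mod (ℚ^×)²; places V = {2, 3, 5, 7, 11, 13, 17, 31, 41, 43, ∞}.
(a,b)_43: α=1, u≡37; β=1, v≡25 (mod 43); (37|43)=-1, (25|43)=+1; sign (−1)^1·-1^1·+1^1 = +1.
(a,b)_13: α=-2, u≡10; β=-2, v≡9 (mod 13); (10|13)=+1, (9|13)=+1; sign (−1)^0·+1^-2·+1^-2 = +1.
(a,b)_17: α=0, u≡3; β=-2, v≡6 (mod 17); (3|17)=-1, (6|17)=-1; sign (−1)^0·-1^-2·-1^0 = +1.
(a,b)_5: α=0, u≡3; β=2, v≡2 (mod 5); (3|5)=-1, (2|5)=-1; sign (−1)^0·-1^2·-1^0 = +1.
(a,b)_∞: sgn(-271502)=−, sgn(205282)=+, so +1.
(a,b)_2: α=7, β=21; u≡1, v≡1 (mod 8); ε(u)ε(v)=0·0, αω(v)=7·0, βω(u)=21·0; sum ≡ 0  ⇒  +1.
(a,b)_41: α=1, u≡10; β=2, v≡9 (mod 41); (10|41)=+1, (9|41)=+1; sign (−1)^0·+1^2·+1^1 = +1.
(a,b)_3: α=0, u≡1; β=-6, v≡1 (mod 3); (1|3)=+1, (1|3)=+1; sign (−1)^0·+1^-6·+1^0 = +1.
(a,b)_7: α=1, u≡1; β=-1, v≡3 (mod 7); (1|7)=+1, (3|7)=-1; sign (−1)^1·+1^-1·-1^1 = +1.
(a,b)_11: α=1, u≡10; β=1, v≡2 (mod 11); (10|11)=-1, (2|11)=-1; sign (−1)^1·-1^1·-1^1 = -1.
(a,b)_31: α=0, u≡26; β=1, v≡19 (mod 31); (26|31)=-1, (19|31)=+1; sign (−1)^0·-1^1·+1^0 = -1.
|Ram(-271502, 205282)| = 2, even; anisotropic at {11, 31}.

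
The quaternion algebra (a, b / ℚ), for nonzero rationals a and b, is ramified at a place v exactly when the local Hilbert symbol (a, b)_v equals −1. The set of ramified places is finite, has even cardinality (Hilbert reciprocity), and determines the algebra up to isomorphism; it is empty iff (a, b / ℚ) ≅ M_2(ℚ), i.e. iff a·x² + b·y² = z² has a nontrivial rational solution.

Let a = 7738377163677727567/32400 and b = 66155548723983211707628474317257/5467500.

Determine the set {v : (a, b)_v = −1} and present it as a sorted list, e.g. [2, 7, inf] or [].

Mod squares: a ≡ 1108927, b ≡ 1131. Check v ∈ {∞, 2, 3, 5, 7, 11, 13, 17, 29, 37, 41, 43}.
v=2: v_2(a)=-4, v_2(b)=-2; units ≡ 7, 3 (mod 8); ε·ε+αω+βω = 1·1+-4·1+-2·0 ≡ 1  ⇒  (a,b)_2 = -1.
v=17: a=17^1·(≡4), b=17^2·(≡1) mod 17; (4|17)=+1, (1|17)=+1; (−1)^{1·2·8}·(+1)^2·(+1)^1 = +1.
v=29: a=29^2·(≡6), b=29^3·(≡14) mod 29; (6|29)=+1, (14|29)=-1; (−1)^{2·3·14}·(+1)^3·(-1)^2 = +1.
v=13: a=13^4·(≡3), b=13^7·(≡12) mod 13; (3|13)=+1, (12|13)=+1; (−1)^{4·7·6}·(+1)^7·(+1)^4 = +1.
v=37: a=37^1·(≡26), b=37^2·(≡16) mod 37; (26|37)=+1, (16|37)=+1; (−1)^{1·2·18}·(+1)^2·(+1)^1 = +1.
v=3: a=3^-4·(≡1), b=3^-7·(≡2) mod 3; (1|3)=+1, (2|3)=-1; (−1)^{-4·-7·1}·(+1)^-7·(-1)^-4 = +1.
v=43: a=43^1·(≡28), b=43^2·(≡9) mod 43; (28|43)=-1, (9|43)=+1; (−1)^{1·2·21}·(-1)^2·(+1)^1 = +1.
v=5: a=5^-2·(≡2), b=5^-4·(≡4) mod 5; (2|5)=-1, (4|5)=+1; (−1)^{-2·-4·2}·(-1)^-4·(+1)^-2 = +1.
v=41: a=41^1·(≡30), b=41^2·(≡30) mod 41; (30|41)=-1, (30|41)=-1; (−1)^{1·2·20}·(-1)^2·(-1)^1 = -1.
v=7: a=7^4·(≡4), b=7^4·(≡1) mod 7; (4|7)=+1, (1|7)=+1; (−1)^{4·4·3}·(+1)^4·(+1)^4 = +1.
v=11: a=11^2·(≡2), b=11^4·(≡1) mod 11; (2|11)=-1, (1|11)=+1; (−1)^{2·4·5}·(-1)^4·(+1)^2 = +1.
v=∞: 1108927 > 0 and 1131 > 0  ⇒  (a,b)_∞ = +1.
(1108927, 1131 / ℚ) ramifies at {2, 41}: a division algebra.

[2, 41]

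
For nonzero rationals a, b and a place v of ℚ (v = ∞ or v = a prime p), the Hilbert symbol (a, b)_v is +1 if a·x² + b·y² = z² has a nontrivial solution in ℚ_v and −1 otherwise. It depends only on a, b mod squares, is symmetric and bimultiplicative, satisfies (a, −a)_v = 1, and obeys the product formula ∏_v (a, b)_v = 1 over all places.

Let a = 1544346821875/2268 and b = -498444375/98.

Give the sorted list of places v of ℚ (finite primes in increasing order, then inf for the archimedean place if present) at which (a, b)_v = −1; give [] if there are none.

[2, 5, 7, 11]

Mod squares: a ≡ 5005, b ≡ -78. Check v ∈ {∞, 2, 3, 5, 7, 11, 13}.
v=5: a=5^5·(≡1), b=5^4·(≡3) mod 5; (1|5)=+1, (3|5)=-1; (−1)^{5·4·2}·(+1)^4·(-1)^5 = -1.
v=13: a=13^5·(≡2), b=13^3·(≡2) mod 13; (2|13)=-1, (2|13)=-1; (−1)^{5·3·6}·(-1)^3·(-1)^5 = +1.
v=∞: 5005 > 0 and -78 < 0  ⇒  (a,b)_∞ = +1.
v=2: v_2(a)=-2, v_2(b)=-1; units ≡ 5, 1 (mod 8); ε·ε+αω+βω = 0·0+-2·0+-1·1 ≡ 1  ⇒  (a,b)_2 = -1.
v=7: a=7^-1·(≡2), b=7^-2·(≡6) mod 7; (2|7)=+1, (6|7)=-1; (−1)^{-1·-2·3}·(+1)^-2·(-1)^-1 = -1.
v=3: a=3^-4·(≡1), b=3^1·(≡1) mod 3; (1|3)=+1, (1|3)=+1; (−1)^{-4·1·1}·(+1)^1·(+1)^-4 = +1.
v=11: a=11^3·(≡5), b=11^2·(≡7) mod 11; (5|11)=+1, (7|11)=-1; (−1)^{3·2·5}·(+1)^2·(-1)^3 = -1.
(5005, -78 / ℚ) ramifies at {2, 5, 7, 11}: a division algebra.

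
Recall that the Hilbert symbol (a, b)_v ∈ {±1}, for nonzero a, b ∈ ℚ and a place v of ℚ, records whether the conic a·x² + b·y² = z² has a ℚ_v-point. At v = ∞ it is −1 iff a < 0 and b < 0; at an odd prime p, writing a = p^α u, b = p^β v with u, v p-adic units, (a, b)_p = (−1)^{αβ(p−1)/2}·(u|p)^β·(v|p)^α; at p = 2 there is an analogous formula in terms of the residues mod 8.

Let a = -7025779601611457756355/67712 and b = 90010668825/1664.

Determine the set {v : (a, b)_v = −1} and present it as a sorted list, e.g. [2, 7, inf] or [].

Mod squares: a ≡ -24310, b ≡ 442. Check v ∈ {∞, 2, 3, 5, 7, 11, 13, 17, 23}.
v=23: a=23^-2·(≡8), b=23^0·(≡15) mod 23; (8|23)=+1, (15|23)=-1; (−1)^{-2·0·11}·(+1)^0·(-1)^-2 = +1.
v=5: a=5^1·(≡2), b=5^2·(≡2) mod 5; (2|5)=-1, (2|5)=-1; (−1)^{1·2·2}·(-1)^2·(-1)^1 = -1.
v=11: a=11^5·(≡9), b=11^2·(≡10) mod 11; (9|11)=+1, (10|11)=-1; (−1)^{5·2·5}·(+1)^2·(-1)^5 = -1.
v=2: v_2(a)=-7, v_2(b)=-7; units ≡ 5, 5 (mod 8); ε·ε+αω+βω = 0·0+-7·1+-7·1 ≡ 0  ⇒  (a,b)_2 = +1.
v=3: a=3^14·(≡2), b=3^6·(≡1) mod 3; (2|3)=-1, (1|3)=+1; (−1)^{14·6·1}·(-1)^6·(+1)^14 = +1.
v=17: a=17^3·(≡9), b=17^1·(≡13) mod 17; (9|17)=+1, (13|17)=+1; (−1)^{3·1·8}·(+1)^1·(+1)^3 = +1.
v=∞: -24310 < 0 and 442 > 0  ⇒  (a,b)_∞ = +1.
v=13: a=13^5·(≡2), b=13^-1·(≡7) mod 13; (2|13)=-1, (7|13)=-1; (−1)^{5·-1·6}·(-1)^-1·(-1)^5 = +1.
v=7: a=7^0·(≡1), b=7^4·(≡2) mod 7; (1|7)=+1, (2|7)=+1; (−1)^{0·4·3}·(+1)^4·(+1)^0 = +1.
|Ram(-24310, 442)| = 2, even; anisotropic at {5, 11}.

[5, 11]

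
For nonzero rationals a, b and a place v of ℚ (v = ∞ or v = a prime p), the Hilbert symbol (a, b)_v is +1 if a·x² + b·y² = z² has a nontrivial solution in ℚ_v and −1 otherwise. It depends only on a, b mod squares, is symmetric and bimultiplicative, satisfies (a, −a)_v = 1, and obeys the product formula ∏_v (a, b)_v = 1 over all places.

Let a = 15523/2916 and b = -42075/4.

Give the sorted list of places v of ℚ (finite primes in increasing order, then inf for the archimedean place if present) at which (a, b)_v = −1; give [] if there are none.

[11, 43]

(a, b) ≡ (43, -187) mod (ℚ^×)²; places V = {2, 3, 5, 11, 17, 19, 43, ∞}.
(a,b)_11: α=0, u≡2; β=1, v≡9 (mod 11); (2|11)=-1, (9|11)=+1; sign (−1)^0·-1^1·+1^0 = -1.
(a,b)_3: α=-6, u≡1; β=2, v≡2 (mod 3); (1|3)=+1, (2|3)=-1; sign (−1)^0·+1^2·-1^-6 = +1.
(a,b)_17: α=0, u≡4; β=1, v≡6 (mod 17); (4|17)=+1, (6|17)=-1; sign (−1)^0·+1^1·-1^0 = +1.
(a,b)_5: α=0, u≡3; β=2, v≡3 (mod 5); (3|5)=-1, (3|5)=-1; sign (−1)^0·-1^2·-1^0 = +1.
(a,b)_43: α=1, u≡14; β=0, v≡27 (mod 43); (14|43)=+1, (27|43)=-1; sign (−1)^0·+1^0·-1^1 = -1.
(a,b)_∞: sgn(43)=+, sgn(-187)=−, so +1.
(a,b)_19: α=2, u≡9; β=0, v≡12 (mod 19); (9|19)=+1, (12|19)=-1; sign (−1)^0·+1^0·-1^2 = +1.
(a,b)_2: α=-2, β=-2; u≡3, v≡5 (mod 8); ε(u)ε(v)=1·0, αω(v)=-2·1, βω(u)=-2·1; sum ≡ 0  ⇒  +1.
Ram(43, -187) = {11, 43}; no ℚ_11-point on the conic.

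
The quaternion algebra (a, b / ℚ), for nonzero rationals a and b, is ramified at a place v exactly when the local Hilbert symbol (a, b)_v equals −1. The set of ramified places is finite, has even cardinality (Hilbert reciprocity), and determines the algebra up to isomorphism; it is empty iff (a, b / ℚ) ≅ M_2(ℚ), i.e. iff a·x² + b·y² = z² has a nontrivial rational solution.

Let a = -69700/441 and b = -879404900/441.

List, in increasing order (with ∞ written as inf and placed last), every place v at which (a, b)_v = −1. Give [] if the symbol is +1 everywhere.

Mod squares: a ≡ -697, b ≡ -8794049. Check v ∈ {∞, 2, 3, 5, 7, 11, 17, 31, 37, 41}.
v=∞: -697 < 0 and -8794049 < 0  ⇒  (a,b)_∞ = -1.
v=5: a=5^2·(≡2), b=5^2·(≡4) mod 5; (2|5)=-1, (4|5)=+1; (−1)^{2·2·2}·(-1)^2·(+1)^2 = +1.
v=11: a=11^0·(≡7), b=11^1·(≡10) mod 11; (7|11)=-1, (10|11)=-1; (−1)^{0·1·5}·(-1)^1·(-1)^0 = -1.
v=41: a=41^1·(≡6), b=41^1·(≡16) mod 41; (6|41)=-1, (16|41)=+1; (−1)^{1·1·20}·(-1)^1·(+1)^1 = -1.
v=31: a=31^0·(≡16), b=31^1·(≡2) mod 31; (16|31)=+1, (2|31)=+1; (−1)^{0·1·15}·(+1)^1·(+1)^0 = +1.
v=17: a=17^1·(≡3), b=17^1·(≡9) mod 17; (3|17)=-1, (9|17)=+1; (−1)^{1·1·8}·(-1)^1·(+1)^1 = -1.
v=37: a=37^0·(≡22), b=37^1·(≡28) mod 37; (22|37)=-1, (28|37)=+1; (−1)^{0·1·18}·(-1)^1·(+1)^0 = -1.
v=7: a=7^-2·(≡3), b=7^-2·(≡2) mod 7; (3|7)=-1, (2|7)=+1; (−1)^{-2·-2·3}·(-1)^-2·(+1)^-2 = +1.
v=2: v_2(a)=2, v_2(b)=2; units ≡ 7, 7 (mod 8); ε·ε+αω+βω = 1·1+2·0+2·0 ≡ 1  ⇒  (a,b)_2 = -1.
v=3: a=3^-2·(≡2), b=3^-2·(≡1) mod 3; (2|3)=-1, (1|3)=+1; (−1)^{-2·-2·1}·(-1)^-2·(+1)^-2 = +1.
|Ram(-697, -8794049)| = 6, even; anisotropic at {2, 11, 17, 37, 41, ∞}.

[2, 11, 17, 37, 41, inf]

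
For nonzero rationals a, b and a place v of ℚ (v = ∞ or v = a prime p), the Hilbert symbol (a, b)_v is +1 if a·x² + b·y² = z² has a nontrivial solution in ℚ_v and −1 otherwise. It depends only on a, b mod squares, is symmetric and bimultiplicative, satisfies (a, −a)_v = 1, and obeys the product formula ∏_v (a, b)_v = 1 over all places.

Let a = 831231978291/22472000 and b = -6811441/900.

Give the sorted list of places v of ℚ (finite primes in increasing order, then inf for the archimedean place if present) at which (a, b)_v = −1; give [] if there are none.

[2, 19]

(a, b) ≡ (45695, -481) mod (ℚ^×)²; places V = {2, 3, 5, 7, 11, 13, 17, 19, 37, 53, ∞}.
(a,b)_∞: sgn(45695)=+, sgn(-481)=−, so +1.
(a,b)_19: α=1, u≡17; β=0, v≡3 (mod 19); (17|19)=+1, (3|19)=-1; sign (−1)^0·+1^0·-1^1 = -1.
(a,b)_3: α=2, u≡2; β=-2, v≡2 (mod 3); (2|3)=-1, (2|3)=-1; sign (−1)^0·-1^-2·-1^2 = +1.
(a,b)_37: α=1, u≡22; β=1, v≡17 (mod 37); (22|37)=-1, (17|37)=-1; sign (−1)^0·-1^1·-1^1 = +1.
(a,b)_13: α=1, u≡5; β=1, v≡7 (mod 13); (5|13)=-1, (7|13)=-1; sign (−1)^0·-1^1·-1^1 = +1.
(a,b)_17: α=4, u≡13; β=2, v≡7 (mod 17); (13|17)=+1, (7|17)=-1; sign (−1)^0·+1^2·-1^4 = +1.
(a,b)_11: α=2, u≡3; β=0, v≡5 (mod 11); (3|11)=+1, (5|11)=+1; sign (−1)^0·+1^0·+1^2 = +1.
(a,b)_53: α=-2, u≡37; β=0, v≡40 (mod 53); (37|53)=+1, (40|53)=+1; sign (−1)^0·+1^0·+1^-2 = +1.
(a,b)_2: α=-6, β=-2; u≡7, v≡7 (mod 8); ε(u)ε(v)=1·1, αω(v)=-6·0, βω(u)=-2·0; sum ≡ 1  ⇒  -1.
(a,b)_5: α=-3, u≡1; β=-2, v≡4 (mod 5); (1|5)=+1, (4|5)=+1; sign (−1)^0·+1^-2·+1^-3 = +1.
(a,b)_7: α=0, u≡3; β=2, v≡1 (mod 7); (3|7)=-1, (1|7)=+1; sign (−1)^0·-1^2·+1^0 = +1.
Ram(45695, -481) = {2, 19}; no ℚ_2-point on the conic.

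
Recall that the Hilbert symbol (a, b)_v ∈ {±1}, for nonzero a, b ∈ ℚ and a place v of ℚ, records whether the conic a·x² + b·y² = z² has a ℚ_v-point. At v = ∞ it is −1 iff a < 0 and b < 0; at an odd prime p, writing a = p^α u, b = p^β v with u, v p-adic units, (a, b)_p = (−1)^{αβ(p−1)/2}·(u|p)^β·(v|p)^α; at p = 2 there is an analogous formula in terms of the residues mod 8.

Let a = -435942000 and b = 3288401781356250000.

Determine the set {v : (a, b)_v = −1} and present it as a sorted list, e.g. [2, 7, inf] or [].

[3, 5, 13, 23]

Mod squares: a ≡ -1495, b ≡ 897. Check v ∈ {∞, 2, 3, 5, 13, 23}.
v=∞: -1495 < 0 and 897 > 0  ⇒  (a,b)_∞ = +1.
v=5: a=5^3·(≡4), b=5^8·(≡2) mod 5; (4|5)=+1, (2|5)=-1; (−1)^{3·8·2}·(+1)^8·(-1)^3 = -1.
v=13: a=13^1·(≡7), b=13^3·(≡10) mod 13; (7|13)=-1, (10|13)=+1; (−1)^{1·3·6}·(-1)^3·(+1)^1 = -1.
v=3: a=3^6·(≡2), b=3^9·(≡2) mod 3; (2|3)=-1, (2|3)=-1; (−1)^{6·9·1}·(-1)^9·(-1)^6 = -1.
v=23: a=23^1·(≡1), b=23^3·(≡4) mod 23; (1|23)=+1, (4|23)=+1; (−1)^{1·3·11}·(+1)^3·(+1)^1 = -1.
v=2: v_2(a)=4, v_2(b)=4; units ≡ 1, 1 (mod 8); ε·ε+αω+βω = 0·0+4·0+4·0 ≡ 0  ⇒  (a,b)_2 = +1.
(-1495, 897 / ℚ) ramifies at {3, 5, 13, 23}: a division algebra.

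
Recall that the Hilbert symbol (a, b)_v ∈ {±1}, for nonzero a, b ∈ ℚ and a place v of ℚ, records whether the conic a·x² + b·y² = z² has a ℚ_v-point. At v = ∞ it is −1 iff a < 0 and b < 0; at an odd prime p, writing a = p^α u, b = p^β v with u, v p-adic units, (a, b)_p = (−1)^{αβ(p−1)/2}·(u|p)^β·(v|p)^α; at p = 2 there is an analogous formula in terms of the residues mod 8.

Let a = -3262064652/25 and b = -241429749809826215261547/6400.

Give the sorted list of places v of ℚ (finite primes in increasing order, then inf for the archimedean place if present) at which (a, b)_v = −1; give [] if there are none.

[3, 7, 17, 29, 31, inf]

Mod squares: a ≡ -15283, b ≡ -11067. Check v ∈ {∞, 2, 3, 5, 7, 11, 17, 29, 31}.
v=29: a=29^1·(≡5), b=29^2·(≡18) mod 29; (5|29)=+1, (18|29)=-1; (−1)^{1·2·14}·(+1)^2·(-1)^1 = -1.
v=17: a=17^1·(≡15), b=17^3·(≡11) mod 17; (15|17)=+1, (11|17)=-1; (−1)^{1·3·8}·(+1)^3·(-1)^1 = -1.
v=3: a=3^2·(≡2), b=3^9·(≡1) mod 3; (2|3)=-1, (1|3)=+1; (−1)^{2·9·1}·(-1)^9·(+1)^2 = -1.
v=7: a=7^2·(≡6), b=7^7·(≡1) mod 7; (6|7)=-1, (1|7)=+1; (−1)^{2·7·3}·(-1)^7·(+1)^2 = -1.
v=31: a=31^1·(≡11), b=31^3·(≡24) mod 31; (11|31)=-1, (24|31)=-1; (−1)^{1·3·15}·(-1)^3·(-1)^1 = -1.
v=∞: -15283 < 0 and -11067 < 0  ⇒  (a,b)_∞ = -1.
v=5: a=5^-2·(≡3), b=5^-2·(≡3) mod 5; (3|5)=-1, (3|5)=-1; (−1)^{-2·-2·2}·(-1)^-2·(-1)^-2 = +1.
v=2: v_2(a)=2, v_2(b)=-8; units ≡ 5, 5 (mod 8); ε·ε+αω+βω = 0·0+2·1+-8·1 ≡ 0  ⇒  (a,b)_2 = +1.
v=11: a=11^2·(≡2), b=11^2·(≡6) mod 11; (2|11)=-1, (6|11)=-1; (−1)^{2·2·5}·(-1)^2·(-1)^2 = +1.
(-15283, -11067 / ℚ) ramifies at {3, 7, 17, 29, 31, ∞}: a division algebra.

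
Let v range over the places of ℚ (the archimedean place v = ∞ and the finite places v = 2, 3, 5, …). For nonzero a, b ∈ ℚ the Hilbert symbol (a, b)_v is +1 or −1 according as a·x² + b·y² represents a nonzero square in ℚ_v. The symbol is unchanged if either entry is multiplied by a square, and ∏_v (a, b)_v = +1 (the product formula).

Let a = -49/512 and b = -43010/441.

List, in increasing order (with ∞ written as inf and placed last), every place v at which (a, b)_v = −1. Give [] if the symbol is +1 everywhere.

[2, 5, 23, inf]

Mod squares: a ≡ -2, b ≡ -43010. Check v ∈ {∞, 2, 3, 5, 7, 11, 17, 23}.
v=17: a=17^0·(≡1), b=17^1·(≡14) mod 17; (1|17)=+1, (14|17)=-1; (−1)^{0·1·8}·(+1)^1·(-1)^0 = +1.
v=23: a=23^0·(≡11), b=23^1·(≡4) mod 23; (11|23)=-1, (4|23)=+1; (−1)^{0·1·11}·(-1)^1·(+1)^0 = -1.
v=3: a=3^0·(≡1), b=3^-2·(≡1) mod 3; (1|3)=+1, (1|3)=+1; (−1)^{0·-2·1}·(+1)^-2·(+1)^0 = +1.
v=11: a=11^0·(≡1), b=11^1·(≡6) mod 11; (1|11)=+1, (6|11)=-1; (−1)^{0·1·5}·(+1)^1·(-1)^0 = +1.
v=∞: -2 < 0 and -43010 < 0  ⇒  (a,b)_∞ = -1.
v=7: a=7^2·(≡6), b=7^-2·(≡6) mod 7; (6|7)=-1, (6|7)=-1; (−1)^{2·-2·3}·(-1)^-2·(-1)^2 = +1.
v=2: v_2(a)=-9, v_2(b)=1; units ≡ 7, 7 (mod 8); ε·ε+αω+βω = 1·1+-9·0+1·0 ≡ 1  ⇒  (a,b)_2 = -1.
v=5: a=5^0·(≡3), b=5^1·(≡3) mod 5; (3|5)=-1, (3|5)=-1; (−1)^{0·1·2}·(-1)^1·(-1)^0 = -1.
(-2, -43010 / ℚ) ramifies at {2, 5, 23, ∞}: a division algebra.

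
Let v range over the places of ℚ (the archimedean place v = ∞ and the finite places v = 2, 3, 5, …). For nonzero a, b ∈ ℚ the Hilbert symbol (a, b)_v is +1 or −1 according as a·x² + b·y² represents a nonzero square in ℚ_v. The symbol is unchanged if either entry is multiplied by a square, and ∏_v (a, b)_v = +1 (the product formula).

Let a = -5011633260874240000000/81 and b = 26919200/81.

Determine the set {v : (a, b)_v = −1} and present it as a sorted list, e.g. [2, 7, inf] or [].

Mod squares: a ≡ -17290, b ≡ 67298. Check v ∈ {∞, 2, 3, 5, 7, 11, 13, 19, 23}.
v=2: v_2(a)=15, v_2(b)=5; units ≡ 3, 1 (mod 8); ε·ε+αω+βω = 1·0+15·0+5·1 ≡ 1  ⇒  (a,b)_2 = -1.
v=7: a=7^3·(≡4), b=7^1·(≡6) mod 7; (4|7)=+1, (6|7)=-1; (−1)^{3·1·3}·(+1)^1·(-1)^3 = +1.
v=13: a=13^1·(≡12), b=13^0·(≡3) mod 13; (12|13)=+1, (3|13)=+1; (−1)^{1·0·6}·(+1)^0·(+1)^1 = +1.
v=5: a=5^7·(≡3), b=5^2·(≡3) mod 5; (3|5)=-1, (3|5)=-1; (−1)^{7·2·2}·(-1)^2·(-1)^7 = -1.
v=23: a=23^2·(≡16), b=23^1·(≡21) mod 23; (16|23)=+1, (21|23)=-1; (−1)^{2·1·11}·(+1)^1·(-1)^2 = +1.
v=11: a=11^2·(≡7), b=11^1·(≡2) mod 11; (7|11)=-1, (2|11)=-1; (−1)^{2·1·5}·(-1)^1·(-1)^2 = -1.
v=3: a=3^-4·(≡2), b=3^-4·(≡2) mod 3; (2|3)=-1, (2|3)=-1; (−1)^{-4·-4·1}·(-1)^-4·(-1)^-4 = +1.
v=∞: -17290 < 0 and 67298 > 0  ⇒  (a,b)_∞ = +1.
v=19: a=19^3·(≡18), b=19^1·(≡13) mod 19; (18|19)=-1, (13|19)=-1; (−1)^{3·1·9}·(-1)^1·(-1)^3 = -1.
Ram(-17290, 67298) = {2, 5, 11, 19}; no ℚ_2-point on the conic.

[2, 5, 11, 19]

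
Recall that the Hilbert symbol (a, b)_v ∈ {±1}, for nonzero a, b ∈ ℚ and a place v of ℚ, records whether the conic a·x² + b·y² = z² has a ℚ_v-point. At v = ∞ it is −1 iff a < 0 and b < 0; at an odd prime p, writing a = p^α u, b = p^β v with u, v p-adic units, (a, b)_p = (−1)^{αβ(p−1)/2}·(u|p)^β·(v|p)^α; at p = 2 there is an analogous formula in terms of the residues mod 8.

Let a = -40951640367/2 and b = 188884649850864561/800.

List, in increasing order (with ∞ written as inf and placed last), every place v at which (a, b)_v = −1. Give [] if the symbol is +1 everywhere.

(a, b) ≡ (-2046, 1438338) mod (ℚ^×)²; places V = {2, 3, 5, 11, 19, 31, 37, ∞}.
(a,b)_31: α=1, u≡22; β=1, v≡11 (mod 31); (22|31)=-1, (11|31)=-1; sign (−1)^1·-1^1·-1^1 = -1.
(a,b)_5: α=0, u≡4; β=-2, v≡3 (mod 5); (4|5)=+1, (3|5)=-1; sign (−1)^0·+1^-2·-1^0 = +1.
(a,b)_37: α=2, u≡16; β=3, v≡19 (mod 37); (16|37)=+1, (19|37)=-1; sign (−1)^0·+1^3·-1^2 = +1.
(a,b)_19: α=2, u≡17; β=3, v≡7 (mod 19); (17|19)=+1, (7|19)=+1; sign (−1)^0·+1^3·+1^2 = +1.
(a,b)_3: α=5, u≡2; β=13, v≡1 (mod 3); (2|3)=-1, (1|3)=+1; sign (−1)^1·-1^13·+1^5 = +1.
(a,b)_11: α=1, u≡1; β=1, v≡4 (mod 11); (1|11)=+1, (4|11)=+1; sign (−1)^1·+1^1·+1^1 = -1.
(a,b)_2: α=-1, β=-5; u≡1, v≡1 (mod 8); ε(u)ε(v)=0·0, αω(v)=-1·0, βω(u)=-5·0; sum ≡ 0  ⇒  +1.
(a,b)_∞: sgn(-2046)=−, sgn(1438338)=+, so +1.
Ram(-2046, 1438338) = {11, 31}; no ℚ_11-point on the conic.

[11, 31]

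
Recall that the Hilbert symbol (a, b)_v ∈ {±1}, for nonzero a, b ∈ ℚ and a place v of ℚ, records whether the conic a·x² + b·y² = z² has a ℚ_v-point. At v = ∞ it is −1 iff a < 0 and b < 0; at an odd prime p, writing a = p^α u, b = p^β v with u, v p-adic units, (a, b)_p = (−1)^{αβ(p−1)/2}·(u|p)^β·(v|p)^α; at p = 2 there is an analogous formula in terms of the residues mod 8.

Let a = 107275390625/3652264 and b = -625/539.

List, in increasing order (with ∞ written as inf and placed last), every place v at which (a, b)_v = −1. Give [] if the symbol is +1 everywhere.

Mod squares: a ≡ 10010, b ≡ -11. Check v ∈ {∞, 2, 5, 7, 11, 13}.
v=13: a=13^3·(≡12), b=13^0·(≡2) mod 13; (12|13)=+1, (2|13)=-1; (−1)^{3·0·6}·(+1)^0·(-1)^3 = -1.
v=5: a=5^11·(≡3), b=5^4·(≡1) mod 5; (3|5)=-1, (1|5)=+1; (−1)^{11·4·2}·(-1)^4·(+1)^11 = +1.
v=∞: 10010 > 0 and -11 < 0  ⇒  (a,b)_∞ = +1.
v=11: a=11^-3·(≡8), b=11^-1·(≡7) mod 11; (8|11)=-1, (7|11)=-1; (−1)^{-3·-1·5}·(-1)^-1·(-1)^-3 = -1.
v=7: a=7^-3·(≡4), b=7^-2·(≡3) mod 7; (4|7)=+1, (3|7)=-1; (−1)^{-3·-2·3}·(+1)^-2·(-1)^-3 = -1.
v=2: v_2(a)=-3, v_2(b)=0; units ≡ 5, 5 (mod 8); ε·ε+αω+βω = 0·0+-3·1+0·1 ≡ 1  ⇒  (a,b)_2 = -1.
|Ram(10010, -11)| = 4, even; anisotropic at {2, 7, 11, 13}.

[2, 7, 11, 13]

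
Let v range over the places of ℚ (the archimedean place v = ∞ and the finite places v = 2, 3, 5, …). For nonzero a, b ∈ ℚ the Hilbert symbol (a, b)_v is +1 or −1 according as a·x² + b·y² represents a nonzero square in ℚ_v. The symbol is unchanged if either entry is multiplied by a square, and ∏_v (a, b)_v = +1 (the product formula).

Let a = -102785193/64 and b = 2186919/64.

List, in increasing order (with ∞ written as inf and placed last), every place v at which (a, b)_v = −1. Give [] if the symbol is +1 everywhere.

[2, 29]

(a, b) ≡ (-25897, 551) mod (ℚ^×)²; places V = {2, 3, 7, 19, 29, 47, ∞}.
(a,b)_3: α=4, u≡2; β=4, v≡2 (mod 3); (2|3)=-1, (2|3)=-1; sign (−1)^0·-1^4·-1^4 = +1.
(a,b)_19: α=1, u≡4; β=1, v≡8 (mod 19); (4|19)=+1, (8|19)=-1; sign (−1)^1·+1^1·-1^1 = +1.
(a,b)_29: α=1, u≡25; β=1, v≡26 (mod 29); (25|29)=+1, (26|29)=-1; sign (−1)^0·+1^1·-1^1 = -1.
(a,b)_∞: sgn(-25897)=−, sgn(551)=+, so +1.
(a,b)_47: α=1, u≡5; β=0, v≡42 (mod 47); (5|47)=-1, (42|47)=+1; sign (−1)^0·-1^0·+1^1 = +1.
(a,b)_7: α=2, u≡5; β=2, v≡6 (mod 7); (5|7)=-1, (6|7)=-1; sign (−1)^0·-1^2·-1^2 = +1.
(a,b)_2: α=-6, β=-6; u≡7, v≡7 (mod 8); ε(u)ε(v)=1·1, αω(v)=-6·0, βω(u)=-6·0; sum ≡ 1  ⇒  -1.
|Ram(-25897, 551)| = 2, even; anisotropic at {2, 29}.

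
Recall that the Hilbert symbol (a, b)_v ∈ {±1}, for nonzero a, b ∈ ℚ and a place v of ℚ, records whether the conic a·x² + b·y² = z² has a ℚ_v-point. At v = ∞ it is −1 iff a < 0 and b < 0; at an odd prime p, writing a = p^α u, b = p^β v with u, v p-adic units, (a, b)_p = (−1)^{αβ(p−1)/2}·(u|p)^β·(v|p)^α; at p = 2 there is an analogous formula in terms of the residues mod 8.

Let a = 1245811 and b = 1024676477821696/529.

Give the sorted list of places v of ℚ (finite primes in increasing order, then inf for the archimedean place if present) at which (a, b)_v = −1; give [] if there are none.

Mod squares: a ≡ 3451, b ≡ 19. Check v ∈ {∞, 2, 7, 17, 19, 23, 29}.
v=19: a=19^2·(≡12), b=19^3·(≡17) mod 19; (12|19)=-1, (17|19)=+1; (−1)^{2·3·9}·(-1)^3·(+1)^2 = -1.
v=29: a=29^1·(≡10), b=29^2·(≡2) mod 29; (10|29)=-1, (2|29)=-1; (−1)^{1·2·14}·(-1)^2·(-1)^1 = -1.
v=2: v_2(a)=0, v_2(b)=8; units ≡ 3, 3 (mod 8); ε·ε+αω+βω = 1·1+0·1+8·1 ≡ 1  ⇒  (a,b)_2 = -1.
v=7: a=7^1·(≡5), b=7^4·(≡5) mod 7; (5|7)=-1, (5|7)=-1; (−1)^{1·4·3}·(-1)^4·(-1)^1 = -1.
v=23: a=23^0·(≡16), b=23^-2·(≡22) mod 23; (16|23)=+1, (22|23)=-1; (−1)^{0·-2·11}·(+1)^-2·(-1)^0 = +1.
v=17: a=17^1·(≡13), b=17^2·(≡9) mod 17; (13|17)=+1, (9|17)=+1; (−1)^{1·2·8}·(+1)^2·(+1)^1 = +1.
v=∞: 3451 > 0 and 19 > 0  ⇒  (a,b)_∞ = +1.
|Ram(3451, 19)| = 4, even; anisotropic at {2, 7, 19, 29}.

[2, 7, 19, 29]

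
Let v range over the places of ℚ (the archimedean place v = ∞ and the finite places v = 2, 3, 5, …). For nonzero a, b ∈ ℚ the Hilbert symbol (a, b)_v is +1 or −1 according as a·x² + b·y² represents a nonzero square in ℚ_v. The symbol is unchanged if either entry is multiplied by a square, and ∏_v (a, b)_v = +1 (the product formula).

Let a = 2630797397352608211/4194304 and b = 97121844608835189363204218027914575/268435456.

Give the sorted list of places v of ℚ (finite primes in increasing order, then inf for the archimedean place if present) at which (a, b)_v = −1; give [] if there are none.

[2, 19, 31, 37]

Mod squares: a ≡ 4423979, b ≡ 11687. Check v ∈ {∞, 2, 3, 5, 7, 13, 19, 29, 31, 37}.
v=7: a=7^1·(≡1), b=7^2·(≡4) mod 7; (1|7)=+1, (4|7)=+1; (−1)^{1·2·3}·(+1)^2·(+1)^1 = +1.
v=5: a=5^0·(≡4), b=5^2·(≡3) mod 5; (4|5)=+1, (3|5)=-1; (−1)^{0·2·2}·(+1)^2·(-1)^0 = +1.
v=19: a=19^1·(≡10), b=19^2·(≡8) mod 19; (10|19)=-1, (8|19)=-1; (−1)^{1·2·9}·(-1)^2·(-1)^1 = -1.
v=29: a=29^1·(≡19), b=29^3·(≡10) mod 29; (19|29)=-1, (10|29)=-1; (−1)^{1·3·14}·(-1)^3·(-1)^1 = +1.
v=37: a=37^1·(≡22), b=37^2·(≡2) mod 37; (22|37)=-1, (2|37)=-1; (−1)^{1·2·18}·(-1)^2·(-1)^1 = -1.
v=2: v_2(a)=-22, v_2(b)=-28; units ≡ 3, 7 (mod 8); ε·ε+αω+βω = 1·1+-22·0+-28·1 ≡ 1  ⇒  (a,b)_2 = -1.
v=∞: 4423979 > 0 and 11687 > 0  ⇒  (a,b)_∞ = +1.
v=3: a=3^6·(≡2), b=3^6·(≡2) mod 3; (2|3)=-1, (2|3)=-1; (−1)^{6·6·1}·(-1)^6·(-1)^6 = +1.
v=31: a=31^1·(≡14), b=31^3·(≡4) mod 31; (14|31)=+1, (4|31)=+1; (−1)^{1·3·15}·(+1)^3·(+1)^1 = -1.
v=13: a=13^8·(≡4), b=13^13·(≡8) mod 13; (4|13)=+1, (8|13)=-1; (−1)^{8·13·6}·(+1)^13·(-1)^8 = +1.
(4423979, 11687 / ℚ) ramifies at {2, 19, 31, 37}: a division algebra.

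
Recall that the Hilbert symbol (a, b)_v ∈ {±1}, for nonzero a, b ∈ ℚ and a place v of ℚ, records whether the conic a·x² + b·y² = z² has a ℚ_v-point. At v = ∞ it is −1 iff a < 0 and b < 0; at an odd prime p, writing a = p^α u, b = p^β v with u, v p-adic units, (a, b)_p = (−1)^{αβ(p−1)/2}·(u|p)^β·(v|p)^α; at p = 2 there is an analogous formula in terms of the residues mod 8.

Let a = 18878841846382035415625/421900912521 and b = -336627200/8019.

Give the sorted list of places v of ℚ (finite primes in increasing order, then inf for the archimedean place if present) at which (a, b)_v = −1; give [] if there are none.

Mod squares: a ≡ 65, b ≡ -2002. Check v ∈ {∞, 2, 3, 5, 7, 11, 13, 17, 23}.
v=13: a=13^3·(≡6), b=13^1·(≡6) mod 13; (6|13)=-1, (6|13)=-1; (−1)^{3·1·6}·(-1)^1·(-1)^3 = +1.
v=7: a=7^6·(≡1), b=7^1·(≡2) mod 7; (1|7)=+1, (2|7)=+1; (−1)^{6·1·3}·(+1)^1·(+1)^6 = +1.
v=∞: 65 > 0 and -2002 < 0  ⇒  (a,b)_∞ = +1.
v=3: a=3^-20·(≡2), b=3^-6·(≡2) mod 3; (2|3)=-1, (2|3)=-1; (−1)^{-20·-6·1}·(-1)^-6·(-1)^-20 = +1.
v=2: v_2(a)=0, v_2(b)=9; units ≡ 1, 7 (mod 8); ε·ε+αω+βω = 0·1+0·0+9·0 ≡ 0  ⇒  (a,b)_2 = +1.
v=17: a=17^4·(≡3), b=17^2·(≡9) mod 17; (3|17)=-1, (9|17)=+1; (−1)^{4·2·8}·(-1)^2·(+1)^4 = +1.
v=5: a=5^5·(≡3), b=5^2·(≡3) mod 5; (3|5)=-1, (3|5)=-1; (−1)^{5·2·2}·(-1)^2·(-1)^5 = -1.
v=23: a=23^4·(≡20), b=23^0·(≡15) mod 23; (20|23)=-1, (15|23)=-1; (−1)^{4·0·11}·(-1)^0·(-1)^4 = +1.
v=11: a=11^-2·(≡2), b=11^-1·(≡1) mod 11; (2|11)=-1, (1|11)=+1; (−1)^{-2·-1·5}·(-1)^-1·(+1)^-2 = -1.
|Ram(65, -2002)| = 2, even; anisotropic at {5, 11}.

[5, 11]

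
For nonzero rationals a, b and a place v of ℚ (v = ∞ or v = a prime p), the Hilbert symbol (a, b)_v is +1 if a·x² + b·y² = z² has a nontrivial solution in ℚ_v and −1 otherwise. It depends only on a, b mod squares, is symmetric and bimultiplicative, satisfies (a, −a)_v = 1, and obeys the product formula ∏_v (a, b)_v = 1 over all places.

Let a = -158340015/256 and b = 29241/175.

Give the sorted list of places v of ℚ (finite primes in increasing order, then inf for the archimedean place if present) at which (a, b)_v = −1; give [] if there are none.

Mod squares: a ≡ -15, b ≡ 7. Check v ∈ {∞, 2, 3, 5, 7, 19}.
v=19: a=19^4·(≡17), b=19^2·(≡6) mod 19; (17|19)=+1, (6|19)=+1; (−1)^{4·2·9}·(+1)^2·(+1)^4 = +1.
v=∞: -15 < 0 and 7 > 0  ⇒  (a,b)_∞ = +1.
v=7: a=7^0·(≡5), b=7^-1·(≡4) mod 7; (5|7)=-1, (4|7)=+1; (−1)^{0·-1·3}·(-1)^-1·(+1)^0 = -1.
v=2: v_2(a)=-8, v_2(b)=0; units ≡ 1, 7 (mod 8); ε·ε+αω+βω = 0·1+-8·0+0·0 ≡ 0  ⇒  (a,b)_2 = +1.
v=5: a=5^1·(≡2), b=5^-2·(≡3) mod 5; (2|5)=-1, (3|5)=-1; (−1)^{1·-2·2}·(-1)^-2·(-1)^1 = -1.
v=3: a=3^5·(≡1), b=3^4·(≡1) mod 3; (1|3)=+1, (1|3)=+1; (−1)^{5·4·1}·(+1)^4·(+1)^5 = +1.
|Ram(-15, 7)| = 2, even; anisotropic at {5, 7}.

[5, 7]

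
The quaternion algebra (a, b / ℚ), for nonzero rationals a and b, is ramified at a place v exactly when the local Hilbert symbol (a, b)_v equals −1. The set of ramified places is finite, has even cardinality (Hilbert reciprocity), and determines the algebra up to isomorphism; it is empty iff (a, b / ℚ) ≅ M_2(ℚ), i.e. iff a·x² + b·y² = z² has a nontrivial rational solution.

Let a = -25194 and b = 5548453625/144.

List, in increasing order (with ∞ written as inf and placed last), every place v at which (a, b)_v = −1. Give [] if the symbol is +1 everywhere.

Mod squares: a ≡ -25194, b ≡ 230945. Check v ∈ {∞, 2, 3, 5, 11, 13, 17, 19, 31}.
v=3: a=3^1·(≡2), b=3^-2·(≡2) mod 3; (2|3)=-1, (2|3)=-1; (−1)^{1·-2·1}·(-1)^-2·(-1)^1 = -1.
v=∞: -25194 < 0 and 230945 > 0  ⇒  (a,b)_∞ = +1.
v=31: a=31^0·(≡9), b=31^2·(≡17) mod 31; (9|31)=+1, (17|31)=-1; (−1)^{0·2·15}·(+1)^2·(-1)^0 = +1.
v=2: v_2(a)=1, v_2(b)=-4; units ≡ 3, 1 (mod 8); ε·ε+αω+βω = 1·0+1·0+-4·1 ≡ 0  ⇒  (a,b)_2 = +1.
v=19: a=19^1·(≡4), b=19^1·(≡8) mod 19; (4|19)=+1, (8|19)=-1; (−1)^{1·1·9}·(+1)^1·(-1)^1 = +1.
v=17: a=17^1·(≡14), b=17^1·(≡1) mod 17; (14|17)=-1, (1|17)=+1; (−1)^{1·1·8}·(-1)^1·(+1)^1 = -1.
v=11: a=11^0·(≡7), b=11^1·(≡7) mod 11; (7|11)=-1, (7|11)=-1; (−1)^{0·1·5}·(-1)^1·(-1)^0 = -1.
v=13: a=13^1·(≡12), b=13^1·(≡7) mod 13; (12|13)=+1, (7|13)=-1; (−1)^{1·1·6}·(+1)^1·(-1)^1 = -1.
v=5: a=5^0·(≡1), b=5^3·(≡1) mod 5; (1|5)=+1, (1|5)=+1; (−1)^{0·3·2}·(+1)^3·(+1)^0 = +1.
(-25194, 230945 / ℚ) ramifies at {3, 11, 13, 17}: a division algebra.

[3, 11, 13, 17]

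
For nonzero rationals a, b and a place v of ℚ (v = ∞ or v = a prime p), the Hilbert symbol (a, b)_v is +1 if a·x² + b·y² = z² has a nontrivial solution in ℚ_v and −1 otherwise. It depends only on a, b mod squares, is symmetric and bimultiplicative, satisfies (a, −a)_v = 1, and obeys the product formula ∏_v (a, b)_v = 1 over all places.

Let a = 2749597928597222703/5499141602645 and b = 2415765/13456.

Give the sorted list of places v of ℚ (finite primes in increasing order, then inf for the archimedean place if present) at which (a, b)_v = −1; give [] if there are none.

[]

Mod squares: a ≡ 715, b ≡ 165. Check v ∈ {∞, 2, 3, 5, 7, 11, 13, 29, 41, 43}.
v=11: a=11^11·(≡2), b=11^5·(≡5) mod 11; (2|11)=-1, (5|11)=+1; (−1)^{11·5·5}·(-1)^5·(+1)^11 = +1.
v=∞: 715 > 0 and 165 > 0  ⇒  (a,b)_∞ = +1.
v=13: a=13^1·(≡1), b=13^0·(≡1) mod 13; (1|13)=+1, (1|13)=+1; (−1)^{1·0·6}·(+1)^0·(+1)^1 = +1.
v=29: a=29^-6·(≡14), b=29^-2·(≡24) mod 29; (14|29)=-1, (24|29)=+1; (−1)^{-6·-2·14}·(-1)^-2·(+1)^-6 = +1.
v=41: a=41^2·(≡18), b=41^0·(≡21) mod 41; (18|41)=+1, (21|41)=+1; (−1)^{2·0·20}·(+1)^0·(+1)^2 = +1.
v=7: a=7^2·(≡2), b=7^0·(≡1) mod 7; (2|7)=+1, (1|7)=+1; (−1)^{2·0·3}·(+1)^0·(+1)^2 = +1.
v=2: v_2(a)=0, v_2(b)=-4; units ≡ 3, 5 (mod 8); ε·ε+αω+βω = 1·0+0·1+-4·1 ≡ 0  ⇒  (a,b)_2 = +1.
v=43: a=43^-2·(≡37), b=43^0·(≡6) mod 43; (37|43)=-1, (6|43)=+1; (−1)^{-2·0·21}·(-1)^0·(+1)^-2 = +1.
v=5: a=5^-1·(≡2), b=5^1·(≡3) mod 5; (2|5)=-1, (3|5)=-1; (−1)^{-1·1·2}·(-1)^1·(-1)^-1 = +1.
v=3: a=3^2·(≡1), b=3^1·(≡1) mod 3; (1|3)=+1, (1|3)=+1; (−1)^{2·1·1}·(+1)^1·(+1)^2 = +1.
Every local symbol is +1, so the conic 715·x² + 165·y² = z² has ℚ_v-points for all v and hence a ℚ-point; (a, b / ℚ) ≅ M_2(ℚ).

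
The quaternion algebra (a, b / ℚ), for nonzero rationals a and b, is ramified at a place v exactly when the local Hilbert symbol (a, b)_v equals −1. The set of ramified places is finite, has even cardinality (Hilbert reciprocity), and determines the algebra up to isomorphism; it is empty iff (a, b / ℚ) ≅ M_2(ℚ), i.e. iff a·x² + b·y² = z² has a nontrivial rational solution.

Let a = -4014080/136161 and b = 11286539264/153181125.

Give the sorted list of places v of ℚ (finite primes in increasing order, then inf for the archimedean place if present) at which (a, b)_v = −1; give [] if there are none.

[2, 11]

Mod squares: a ≡ -5, b ≡ 55. Check v ∈ {∞, 2, 3, 5, 7, 11, 13, 41}.
v=13: a=13^0·(≡5), b=13^2·(≡1) mod 13; (5|13)=-1, (1|13)=+1; (−1)^{0·2·6}·(-1)^2·(+1)^0 = +1.
v=∞: -5 < 0 and 55 > 0  ⇒  (a,b)_∞ = +1.
v=5: a=5^1·(≡4), b=5^-3·(≡1) mod 5; (4|5)=+1, (1|5)=+1; (−1)^{1·-3·2}·(+1)^-3·(+1)^1 = +1.
v=11: a=11^0·(≡6), b=11^3·(≡1) mod 11; (6|11)=-1, (1|11)=+1; (−1)^{0·3·5}·(-1)^3·(+1)^0 = -1.
v=2: v_2(a)=14, v_2(b)=10; units ≡ 3, 7 (mod 8); ε·ε+αω+βω = 1·1+14·0+10·1 ≡ 1  ⇒  (a,b)_2 = -1.
v=7: a=7^2·(≡2), b=7^2·(≡5) mod 7; (2|7)=+1, (5|7)=-1; (−1)^{2·2·3}·(+1)^2·(-1)^2 = +1.
v=41: a=41^-2·(≡16), b=41^-2·(≡24) mod 41; (16|41)=+1, (24|41)=-1; (−1)^{-2·-2·20}·(+1)^-2·(-1)^-2 = +1.
v=3: a=3^-4·(≡1), b=3^-6·(≡1) mod 3; (1|3)=+1, (1|3)=+1; (−1)^{-4·-6·1}·(+1)^-6·(+1)^-4 = +1.
Ram(-5, 55) = {2, 11}; no ℚ_2-point on the conic.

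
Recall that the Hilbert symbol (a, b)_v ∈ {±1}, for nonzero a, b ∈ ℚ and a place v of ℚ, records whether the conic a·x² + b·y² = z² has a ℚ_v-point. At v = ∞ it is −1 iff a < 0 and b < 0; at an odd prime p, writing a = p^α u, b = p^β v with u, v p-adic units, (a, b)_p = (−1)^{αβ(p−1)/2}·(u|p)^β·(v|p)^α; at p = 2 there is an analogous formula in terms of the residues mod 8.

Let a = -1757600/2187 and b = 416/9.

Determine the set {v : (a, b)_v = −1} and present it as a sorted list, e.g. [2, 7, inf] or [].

[2, 3]

Mod squares: a ≡ -78, b ≡ 26. Check v ∈ {∞, 2, 3, 5, 13}.
v=5: a=5^2·(≡3), b=5^0·(≡4) mod 5; (3|5)=-1, (4|5)=+1; (−1)^{2·0·2}·(-1)^0·(+1)^2 = +1.
v=2: v_2(a)=5, v_2(b)=5; units ≡ 1, 5 (mod 8); ε·ε+αω+βω = 0·0+5·1+5·0 ≡ 1  ⇒  (a,b)_2 = -1.
v=3: a=3^-7·(≡1), b=3^-2·(≡2) mod 3; (1|3)=+1, (2|3)=-1; (−1)^{-7·-2·1}·(+1)^-2·(-1)^-7 = -1.
v=13: a=13^3·(≡2), b=13^1·(≡5) mod 13; (2|13)=-1, (5|13)=-1; (−1)^{3·1·6}·(-1)^1·(-1)^3 = +1.
v=∞: -78 < 0 and 26 > 0  ⇒  (a,b)_∞ = +1.
Ram(-78, 26) = {2, 3}; no ℚ_2-point on the conic.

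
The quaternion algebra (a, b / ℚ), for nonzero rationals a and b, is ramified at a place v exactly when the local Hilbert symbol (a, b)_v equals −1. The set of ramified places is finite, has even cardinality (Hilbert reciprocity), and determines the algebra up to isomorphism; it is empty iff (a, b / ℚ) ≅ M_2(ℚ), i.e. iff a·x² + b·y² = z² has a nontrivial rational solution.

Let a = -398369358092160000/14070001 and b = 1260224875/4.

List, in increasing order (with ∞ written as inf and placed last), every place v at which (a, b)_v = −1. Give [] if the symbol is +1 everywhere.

[13, 19]

Mod squares: a ≡ -19, b ≡ 20995. Check v ∈ {∞, 2, 3, 5, 7, 11, 13, 17, 19, 31}.
v=31: a=31^-2·(≡26), b=31^0·(≡18) mod 31; (26|31)=-1, (18|31)=+1; (−1)^{-2·0·15}·(-1)^0·(+1)^-2 = +1.
v=2: v_2(a)=10, v_2(b)=-2; units ≡ 5, 3 (mod 8); ε·ε+αω+βω = 0·1+10·1+-2·1 ≡ 0  ⇒  (a,b)_2 = +1.
v=5: a=5^4·(≡4), b=5^3·(≡1) mod 5; (4|5)=+1, (1|5)=+1; (−1)^{4·3·2}·(+1)^3·(+1)^4 = +1.
v=13: a=13^4·(≡6), b=13^1·(≡3) mod 13; (6|13)=-1, (3|13)=+1; (−1)^{4·1·6}·(-1)^1·(+1)^4 = -1.
v=7: a=7^2·(≡1), b=7^4·(≡2) mod 7; (1|7)=+1, (2|7)=+1; (−1)^{2·4·3}·(+1)^4·(+1)^2 = +1.
v=3: a=3^4·(≡2), b=3^0·(≡1) mod 3; (2|3)=-1, (1|3)=+1; (−1)^{4·0·1}·(-1)^0·(+1)^4 = +1.
v=19: a=19^1·(≡2), b=19^1·(≡3) mod 19; (2|19)=-1, (3|19)=-1; (−1)^{1·1·9}·(-1)^1·(-1)^1 = -1.
v=∞: -19 < 0 and 20995 > 0  ⇒  (a,b)_∞ = +1.
v=17: a=17^2·(≡9), b=17^1·(≡3) mod 17; (9|17)=+1, (3|17)=-1; (−1)^{2·1·8}·(+1)^1·(-1)^2 = +1.
v=11: a=11^-4·(≡1), b=11^0·(≡2) mod 11; (1|11)=+1, (2|11)=-1; (−1)^{-4·0·5}·(+1)^0·(-1)^-4 = +1.
Ram(-19, 20995) = {13, 19}; no ℚ_13-point on the conic.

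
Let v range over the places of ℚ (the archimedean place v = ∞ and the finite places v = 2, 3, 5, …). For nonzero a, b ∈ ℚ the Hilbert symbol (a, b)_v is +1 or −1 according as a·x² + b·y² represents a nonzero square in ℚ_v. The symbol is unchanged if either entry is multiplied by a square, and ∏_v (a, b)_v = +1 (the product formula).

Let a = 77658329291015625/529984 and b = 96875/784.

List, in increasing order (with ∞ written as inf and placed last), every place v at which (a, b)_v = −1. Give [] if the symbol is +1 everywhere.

Mod squares: a ≡ 465, b ≡ 155. Check v ∈ {∞, 2, 3, 5, 7, 13, 23, 29, 31}.
v=31: a=31^3·(≡3), b=31^1·(≡20) mod 31; (3|31)=-1, (20|31)=+1; (−1)^{3·1·15}·(-1)^1·(+1)^3 = +1.
v=5: a=5^9·(≡3), b=5^5·(≡4) mod 5; (3|5)=-1, (4|5)=+1; (−1)^{9·5·2}·(-1)^5·(+1)^9 = -1.
v=23: a=23^2·(≡5), b=23^0·(≡11) mod 23; (5|23)=-1, (11|23)=-1; (−1)^{2·0·11}·(-1)^0·(-1)^2 = +1.
v=2: v_2(a)=-6, v_2(b)=-4; units ≡ 1, 3 (mod 8); ε·ε+αω+βω = 0·1+-6·1+-4·0 ≡ 0  ⇒  (a,b)_2 = +1.
v=13: a=13^-2·(≡3), b=13^0·(≡3) mod 13; (3|13)=+1, (3|13)=+1; (−1)^{-2·0·6}·(+1)^0·(+1)^-2 = +1.
v=3: a=3^1·(≡2), b=3^0·(≡2) mod 3; (2|3)=-1, (2|3)=-1; (−1)^{1·0·1}·(-1)^0·(-1)^1 = -1.
v=7: a=7^-2·(≡5), b=7^-2·(≡1) mod 7; (5|7)=-1, (1|7)=+1; (−1)^{-2·-2·3}·(-1)^-2·(+1)^-2 = +1.
v=29: a=29^2·(≡7), b=29^0·(≡15) mod 29; (7|29)=+1, (15|29)=-1; (−1)^{2·0·14}·(+1)^0·(-1)^2 = +1.
v=∞: 465 > 0 and 155 > 0  ⇒  (a,b)_∞ = +1.
Ram(465, 155) = {3, 5}; no ℚ_3-point on the conic.

[3, 5]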